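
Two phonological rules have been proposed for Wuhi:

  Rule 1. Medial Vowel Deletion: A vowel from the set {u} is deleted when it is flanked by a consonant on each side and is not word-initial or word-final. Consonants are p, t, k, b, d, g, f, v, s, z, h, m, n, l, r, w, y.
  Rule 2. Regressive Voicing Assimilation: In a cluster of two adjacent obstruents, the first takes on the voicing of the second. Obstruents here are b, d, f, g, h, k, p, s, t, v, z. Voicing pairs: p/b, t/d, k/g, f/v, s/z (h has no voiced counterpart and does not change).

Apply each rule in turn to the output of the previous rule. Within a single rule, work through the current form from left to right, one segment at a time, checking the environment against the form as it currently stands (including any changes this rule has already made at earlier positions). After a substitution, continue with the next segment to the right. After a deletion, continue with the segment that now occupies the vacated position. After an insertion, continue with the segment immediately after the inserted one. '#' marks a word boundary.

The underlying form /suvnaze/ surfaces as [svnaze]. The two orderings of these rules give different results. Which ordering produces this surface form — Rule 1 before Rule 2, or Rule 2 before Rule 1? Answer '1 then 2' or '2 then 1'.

Order 1 then 2:
  1 Medial Vowel Deletion: [suvnaze] → [svnaze]
  2 Regressive Voicing Assimilation: [svnaze] → [zvnaze]
  result: [zvnaze]
Order 2 then 1:
  2 Regressive Voicing Assimilation: no change — [suvnaze]
  1 Medial Vowel Deletion: [suvnaze] → [svnaze]
  result: [svnaze]

2 then 1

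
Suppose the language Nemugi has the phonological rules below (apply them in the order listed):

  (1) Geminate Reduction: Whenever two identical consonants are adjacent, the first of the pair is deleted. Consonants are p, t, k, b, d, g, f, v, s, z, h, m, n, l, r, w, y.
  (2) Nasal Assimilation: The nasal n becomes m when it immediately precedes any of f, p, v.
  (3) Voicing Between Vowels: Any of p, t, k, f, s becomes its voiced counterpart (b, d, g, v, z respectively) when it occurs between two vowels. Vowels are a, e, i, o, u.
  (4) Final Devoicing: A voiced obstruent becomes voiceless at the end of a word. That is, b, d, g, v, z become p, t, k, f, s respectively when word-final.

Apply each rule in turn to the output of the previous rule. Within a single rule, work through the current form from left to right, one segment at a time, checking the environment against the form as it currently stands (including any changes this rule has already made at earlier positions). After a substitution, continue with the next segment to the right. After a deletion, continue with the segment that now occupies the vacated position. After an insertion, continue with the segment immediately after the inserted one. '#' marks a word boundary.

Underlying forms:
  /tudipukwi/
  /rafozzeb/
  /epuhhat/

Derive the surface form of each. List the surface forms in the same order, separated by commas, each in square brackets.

/tudipukwi/:
  (1) Geminate Reduction: no change — [tudipukwi]
  (2) Nasal Assimilation: no change — [tudipukwi]
  (3) Voicing Between Vowels: [tudipukwi] → [tudibukwi]
  (4) Final Devoicing: no change — [tudibukwi]
/rafozzeb/:
  (1) Geminate Reduction: [rafozzeb] → [rafozeb]
  (2) Nasal Assimilation: no change — [rafozeb]
  (3) Voicing Between Vowels: [rafozeb] → [ravozeb]
  (4) Final Devoicing: [ravozeb] → [ravozep]
/epuhhat/:
  (1) Geminate Reduction: [epuhhat] → [epuhat]
  (2) Nasal Assimilation: no change — [epuhat]
  (3) Voicing Between Vowels: [epuhat] → [ebuhat]
  (4) Final Devoicing: no change — [ebuhat]

[tudibukwi], [ravozep], [ebuhat]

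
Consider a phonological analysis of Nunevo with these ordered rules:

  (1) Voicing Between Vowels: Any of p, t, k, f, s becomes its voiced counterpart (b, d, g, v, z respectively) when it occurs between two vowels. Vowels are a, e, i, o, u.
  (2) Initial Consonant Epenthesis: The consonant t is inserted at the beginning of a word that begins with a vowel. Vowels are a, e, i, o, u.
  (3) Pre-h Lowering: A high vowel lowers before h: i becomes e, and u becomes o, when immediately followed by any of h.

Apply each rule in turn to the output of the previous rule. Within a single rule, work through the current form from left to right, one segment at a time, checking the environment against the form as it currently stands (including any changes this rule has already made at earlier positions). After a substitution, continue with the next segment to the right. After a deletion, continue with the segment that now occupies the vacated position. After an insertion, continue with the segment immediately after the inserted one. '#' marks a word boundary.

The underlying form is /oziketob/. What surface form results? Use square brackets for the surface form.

[tozigedob]

(1) Voicing Between Vowels: [oziketob] → [ozigedob]
(2) Initial Consonant Epenthesis: [ozigedob] → [tozigedob]
(3) Pre-h Lowering: no change — [tozigedob]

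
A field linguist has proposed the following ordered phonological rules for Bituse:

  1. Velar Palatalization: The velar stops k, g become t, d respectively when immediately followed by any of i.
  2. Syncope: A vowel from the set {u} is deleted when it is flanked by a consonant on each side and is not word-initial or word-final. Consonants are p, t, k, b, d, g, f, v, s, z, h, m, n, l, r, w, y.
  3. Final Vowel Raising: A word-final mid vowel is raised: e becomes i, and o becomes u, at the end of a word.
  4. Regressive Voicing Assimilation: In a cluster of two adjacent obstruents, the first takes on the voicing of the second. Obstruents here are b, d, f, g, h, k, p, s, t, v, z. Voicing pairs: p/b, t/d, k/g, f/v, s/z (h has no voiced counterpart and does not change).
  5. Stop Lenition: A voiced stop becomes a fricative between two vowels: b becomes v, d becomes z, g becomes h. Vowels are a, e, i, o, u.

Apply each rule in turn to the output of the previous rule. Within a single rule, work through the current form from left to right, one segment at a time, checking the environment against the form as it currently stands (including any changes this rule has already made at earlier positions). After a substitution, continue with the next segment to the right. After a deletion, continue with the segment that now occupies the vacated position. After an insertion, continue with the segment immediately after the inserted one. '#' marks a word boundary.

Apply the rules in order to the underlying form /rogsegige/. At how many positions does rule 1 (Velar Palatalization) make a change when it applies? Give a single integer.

1 Velar Palatalization: [rogsegige] → [rogsedige]
2 Syncope: no change — [rogsedige]
3 Final Vowel Raising: [rogsedige] → [rogsedigi]
4 Regressive Voicing Assimilation: [rogsedigi] → [roksedigi]
5 Stop Lenition: [roksedigi] → [roksezihi]
Rule 1 changed 1 position(s).

1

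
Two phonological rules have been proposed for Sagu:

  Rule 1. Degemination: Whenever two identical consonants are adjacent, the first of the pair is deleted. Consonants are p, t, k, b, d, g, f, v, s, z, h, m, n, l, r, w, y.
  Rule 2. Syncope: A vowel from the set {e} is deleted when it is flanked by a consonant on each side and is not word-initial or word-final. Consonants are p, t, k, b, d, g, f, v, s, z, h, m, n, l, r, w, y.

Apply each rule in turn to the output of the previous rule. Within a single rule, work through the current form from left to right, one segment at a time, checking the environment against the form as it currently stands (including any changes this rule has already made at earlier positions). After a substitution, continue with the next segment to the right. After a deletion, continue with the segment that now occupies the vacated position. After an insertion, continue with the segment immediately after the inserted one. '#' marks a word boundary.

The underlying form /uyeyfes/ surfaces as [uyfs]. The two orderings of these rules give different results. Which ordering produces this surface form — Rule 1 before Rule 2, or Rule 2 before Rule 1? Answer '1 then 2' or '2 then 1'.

2 then 1

Order 1 then 2:
  1 Degemination: no change — [uyeyfes]
  2 Syncope: [uyeyfes] → [uyyfs]
  result: [uyyfs]
Order 2 then 1:
  2 Syncope: [uyeyfes] → [uyyfs]
  1 Degemination: [uyyfs] → [uyfs]
  result: [uyfs]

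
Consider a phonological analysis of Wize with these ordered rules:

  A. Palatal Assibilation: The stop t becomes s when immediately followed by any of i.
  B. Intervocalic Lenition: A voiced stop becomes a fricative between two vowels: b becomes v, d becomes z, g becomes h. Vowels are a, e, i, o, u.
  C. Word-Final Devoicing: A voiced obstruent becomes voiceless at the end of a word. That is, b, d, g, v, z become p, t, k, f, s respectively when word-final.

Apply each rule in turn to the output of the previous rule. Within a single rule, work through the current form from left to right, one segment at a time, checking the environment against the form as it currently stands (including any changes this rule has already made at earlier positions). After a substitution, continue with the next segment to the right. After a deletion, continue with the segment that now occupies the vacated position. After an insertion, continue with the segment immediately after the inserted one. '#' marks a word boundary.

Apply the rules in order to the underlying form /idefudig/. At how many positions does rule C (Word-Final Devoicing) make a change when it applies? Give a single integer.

A Palatal Assibilation: no change — [idefudig]
B Intervocalic Lenition: [idefudig] → [izefuzig]
C Word-Final Devoicing: [izefuzig] → [izefuzik]
Rule C changed 1 position(s).

1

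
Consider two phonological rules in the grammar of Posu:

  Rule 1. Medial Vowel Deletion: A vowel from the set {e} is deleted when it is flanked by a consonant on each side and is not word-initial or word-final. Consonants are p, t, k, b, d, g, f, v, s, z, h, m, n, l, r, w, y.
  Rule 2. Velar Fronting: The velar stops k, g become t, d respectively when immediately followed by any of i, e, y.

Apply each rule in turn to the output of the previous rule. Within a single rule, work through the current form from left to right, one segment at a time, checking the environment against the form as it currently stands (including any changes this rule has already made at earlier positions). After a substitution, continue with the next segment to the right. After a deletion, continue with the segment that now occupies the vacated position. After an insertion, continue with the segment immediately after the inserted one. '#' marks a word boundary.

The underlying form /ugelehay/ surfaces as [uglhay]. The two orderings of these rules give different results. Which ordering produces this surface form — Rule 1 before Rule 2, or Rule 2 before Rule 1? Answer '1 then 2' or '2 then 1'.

1 then 2

Order 1 then 2:
  1 Medial Vowel Deletion: [ugelehay] → [uglhay]
  2 Velar Fronting: no change — [uglhay]
  result: [uglhay]
Order 2 then 1:
  2 Velar Fronting: [ugelehay] → [udelehay]
  1 Medial Vowel Deletion: [udelehay] → [udlhay]
  result: [udlhay]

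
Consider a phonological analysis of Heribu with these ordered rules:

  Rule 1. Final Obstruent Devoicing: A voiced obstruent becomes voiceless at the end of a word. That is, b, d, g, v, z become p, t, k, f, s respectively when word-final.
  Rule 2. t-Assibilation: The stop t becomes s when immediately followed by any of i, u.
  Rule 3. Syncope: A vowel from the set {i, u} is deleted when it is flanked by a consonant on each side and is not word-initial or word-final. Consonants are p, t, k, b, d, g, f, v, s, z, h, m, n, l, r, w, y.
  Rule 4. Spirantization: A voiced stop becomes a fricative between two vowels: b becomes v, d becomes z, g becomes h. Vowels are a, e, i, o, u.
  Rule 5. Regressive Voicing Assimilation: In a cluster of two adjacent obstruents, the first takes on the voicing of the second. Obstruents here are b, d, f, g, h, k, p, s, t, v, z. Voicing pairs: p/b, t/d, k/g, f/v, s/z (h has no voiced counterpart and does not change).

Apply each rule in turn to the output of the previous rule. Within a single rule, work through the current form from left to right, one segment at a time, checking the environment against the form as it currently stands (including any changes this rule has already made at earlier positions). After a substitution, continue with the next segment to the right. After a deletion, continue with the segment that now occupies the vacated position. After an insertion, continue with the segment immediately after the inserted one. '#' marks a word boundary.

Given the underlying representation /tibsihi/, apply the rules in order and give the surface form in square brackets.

Rule 1 Final Obstruent Devoicing: no change — [tibsihi]
Rule 2 t-Assibilation: [tibsihi] → [sibsihi]
Rule 3 Syncope: [sibsihi] → [sbshi]
Rule 4 Spirantization: no change — [sbshi]
Rule 5 Regressive Voicing Assimilation: [sbshi] → [zpshi]

[zpshi]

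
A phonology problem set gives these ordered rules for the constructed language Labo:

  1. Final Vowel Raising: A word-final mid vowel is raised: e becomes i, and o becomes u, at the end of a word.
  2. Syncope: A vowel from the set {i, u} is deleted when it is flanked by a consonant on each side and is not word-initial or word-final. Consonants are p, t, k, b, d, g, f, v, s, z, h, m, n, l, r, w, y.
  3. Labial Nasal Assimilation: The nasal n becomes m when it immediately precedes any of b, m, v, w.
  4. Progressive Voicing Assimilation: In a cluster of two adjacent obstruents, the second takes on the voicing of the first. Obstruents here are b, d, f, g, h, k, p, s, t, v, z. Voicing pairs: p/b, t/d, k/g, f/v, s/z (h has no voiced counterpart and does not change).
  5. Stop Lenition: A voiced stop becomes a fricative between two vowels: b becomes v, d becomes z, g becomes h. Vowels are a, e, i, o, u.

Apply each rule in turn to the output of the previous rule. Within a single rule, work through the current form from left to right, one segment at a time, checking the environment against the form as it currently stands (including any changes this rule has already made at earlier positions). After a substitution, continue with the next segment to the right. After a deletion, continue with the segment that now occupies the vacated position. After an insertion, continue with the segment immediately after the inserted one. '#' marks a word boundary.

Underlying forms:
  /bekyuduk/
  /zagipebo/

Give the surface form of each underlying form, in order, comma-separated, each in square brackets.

/bekyuduk/:
  1 Final Vowel Raising: no change — [bekyuduk]
  2 Syncope: [bekyuduk] → [bekydk]
  3 Labial Nasal Assimilation: no change — [bekydk]
  4 Progressive Voicing Assimilation: [bekydk] → [bekydg]
  5 Stop Lenition: no change — [bekydg]
/zagipebo/:
  1 Final Vowel Raising: [zagipebo] → [zagipebu]
  2 Syncope: [zagipebu] → [zagpebu]
  3 Labial Nasal Assimilation: no change — [zagpebu]
  4 Progressive Voicing Assimilation: [zagpebu] → [zagbebu]
  5 Stop Lenition: [zagbebu] → [zagbevu]

[bekydg], [zagbevu]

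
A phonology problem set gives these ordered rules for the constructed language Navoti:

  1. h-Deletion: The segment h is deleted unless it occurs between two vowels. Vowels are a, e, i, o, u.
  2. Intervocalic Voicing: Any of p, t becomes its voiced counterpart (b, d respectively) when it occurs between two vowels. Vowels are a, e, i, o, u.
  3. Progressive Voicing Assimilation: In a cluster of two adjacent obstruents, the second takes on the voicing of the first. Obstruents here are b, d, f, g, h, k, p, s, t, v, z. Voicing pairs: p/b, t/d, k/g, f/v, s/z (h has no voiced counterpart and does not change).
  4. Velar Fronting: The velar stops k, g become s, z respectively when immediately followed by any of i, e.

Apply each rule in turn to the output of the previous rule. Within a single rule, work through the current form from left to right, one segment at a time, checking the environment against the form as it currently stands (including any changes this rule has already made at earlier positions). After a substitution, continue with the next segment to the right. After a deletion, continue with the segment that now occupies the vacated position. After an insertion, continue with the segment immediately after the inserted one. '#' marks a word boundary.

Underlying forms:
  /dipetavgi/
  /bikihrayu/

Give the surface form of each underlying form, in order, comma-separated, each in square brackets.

[dibedavzi], [bisirayu]

/dipetavgi/:
  1 h-Deletion: no change — [dipetavgi]
  2 Intervocalic Voicing: [dipetavgi] → [dibedavgi]
  3 Progressive Voicing Assimilation: no change — [dibedavgi]
  4 Velar Fronting: [dibedavgi] → [dibedavzi]
/bikihrayu/:
  1 h-Deletion: [bikihrayu] → [bikirayu]
  2 Intervocalic Voicing: no change — [bikirayu]
  3 Progressive Voicing Assimilation: no change — [bikirayu]
  4 Velar Fronting: [bikirayu] → [bisirayu]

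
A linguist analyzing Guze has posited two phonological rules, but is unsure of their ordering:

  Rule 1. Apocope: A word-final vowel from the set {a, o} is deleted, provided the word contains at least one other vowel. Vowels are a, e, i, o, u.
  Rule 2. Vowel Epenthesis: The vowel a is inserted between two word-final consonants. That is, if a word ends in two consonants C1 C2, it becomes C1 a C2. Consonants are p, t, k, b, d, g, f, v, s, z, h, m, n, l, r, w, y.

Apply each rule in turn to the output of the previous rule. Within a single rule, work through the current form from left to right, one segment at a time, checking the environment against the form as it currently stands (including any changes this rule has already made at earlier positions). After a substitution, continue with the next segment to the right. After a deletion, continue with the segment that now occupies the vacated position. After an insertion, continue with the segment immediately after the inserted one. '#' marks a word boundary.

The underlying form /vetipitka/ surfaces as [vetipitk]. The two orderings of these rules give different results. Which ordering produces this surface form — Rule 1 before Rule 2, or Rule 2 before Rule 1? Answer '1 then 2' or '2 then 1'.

2 then 1

Order 1 then 2:
  1 Apocope: [vetipitka] → [vetipitk]
  2 Vowel Epenthesis: [vetipitk] → [vetipitak]
  result: [vetipitak]
Order 2 then 1:
  2 Vowel Epenthesis: no change — [vetipitka]
  1 Apocope: [vetipitka] → [vetipitk]
  result: [vetipitk]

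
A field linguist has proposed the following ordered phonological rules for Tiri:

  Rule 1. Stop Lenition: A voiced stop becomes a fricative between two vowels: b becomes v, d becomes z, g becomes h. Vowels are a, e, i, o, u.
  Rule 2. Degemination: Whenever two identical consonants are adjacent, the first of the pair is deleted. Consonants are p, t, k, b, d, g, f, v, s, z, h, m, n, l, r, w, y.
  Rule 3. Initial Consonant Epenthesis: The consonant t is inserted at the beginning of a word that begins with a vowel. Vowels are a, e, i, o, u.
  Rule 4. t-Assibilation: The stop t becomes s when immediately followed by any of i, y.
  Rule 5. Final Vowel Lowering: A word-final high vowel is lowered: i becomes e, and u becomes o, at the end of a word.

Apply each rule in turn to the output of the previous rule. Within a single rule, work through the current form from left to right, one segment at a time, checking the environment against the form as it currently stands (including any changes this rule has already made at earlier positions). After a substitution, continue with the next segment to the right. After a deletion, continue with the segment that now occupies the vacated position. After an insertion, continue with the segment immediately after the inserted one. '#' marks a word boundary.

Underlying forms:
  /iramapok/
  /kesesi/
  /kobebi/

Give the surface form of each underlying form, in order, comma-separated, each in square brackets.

[siramapok], [kesese], [koveve]

/iramapok/:
  Rule 1 Stop Lenition: no change — [iramapok]
  Rule 2 Degemination: no change — [iramapok]
  Rule 3 Initial Consonant Epenthesis: [iramapok] → [tiramapok]
  Rule 4 t-Assibilation: [tiramapok] → [siramapok]
  Rule 5 Final Vowel Lowering: no change — [siramapok]
/kesesi/:
  Rule 1 Stop Lenition: no change — [kesesi]
  Rule 2 Degemination: no change — [kesesi]
  Rule 3 Initial Consonant Epenthesis: no change — [kesesi]
  Rule 4 t-Assibilation: no change — [kesesi]
  Rule 5 Final Vowel Lowering: [kesesi] → [kesese]
/kobebi/:
  Rule 1 Stop Lenition: [kobebi] → [kovevi]
  Rule 2 Degemination: no change — [kovevi]
  Rule 3 Initial Consonant Epenthesis: no change — [kovevi]
  Rule 4 t-Assibilation: no change — [kovevi]
  Rule 5 Final Vowel Lowering: [kovevi] → [koveve]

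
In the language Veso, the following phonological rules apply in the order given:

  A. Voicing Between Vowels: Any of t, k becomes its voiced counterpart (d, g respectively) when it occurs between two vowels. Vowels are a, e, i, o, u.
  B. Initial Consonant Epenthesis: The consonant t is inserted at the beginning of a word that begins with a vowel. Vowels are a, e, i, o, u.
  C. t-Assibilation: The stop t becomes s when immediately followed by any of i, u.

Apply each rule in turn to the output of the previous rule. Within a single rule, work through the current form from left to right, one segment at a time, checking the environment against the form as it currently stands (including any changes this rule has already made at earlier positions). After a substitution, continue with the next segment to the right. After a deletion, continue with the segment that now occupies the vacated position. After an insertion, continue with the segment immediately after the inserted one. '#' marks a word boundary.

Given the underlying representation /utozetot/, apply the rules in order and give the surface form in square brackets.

[sudozedot]

A Voicing Between Vowels: [utozetot] → [udozedot]
B Initial Consonant Epenthesis: [udozedot] → [tudozedot]
C t-Assibilation: [tudozedot] → [sudozedot]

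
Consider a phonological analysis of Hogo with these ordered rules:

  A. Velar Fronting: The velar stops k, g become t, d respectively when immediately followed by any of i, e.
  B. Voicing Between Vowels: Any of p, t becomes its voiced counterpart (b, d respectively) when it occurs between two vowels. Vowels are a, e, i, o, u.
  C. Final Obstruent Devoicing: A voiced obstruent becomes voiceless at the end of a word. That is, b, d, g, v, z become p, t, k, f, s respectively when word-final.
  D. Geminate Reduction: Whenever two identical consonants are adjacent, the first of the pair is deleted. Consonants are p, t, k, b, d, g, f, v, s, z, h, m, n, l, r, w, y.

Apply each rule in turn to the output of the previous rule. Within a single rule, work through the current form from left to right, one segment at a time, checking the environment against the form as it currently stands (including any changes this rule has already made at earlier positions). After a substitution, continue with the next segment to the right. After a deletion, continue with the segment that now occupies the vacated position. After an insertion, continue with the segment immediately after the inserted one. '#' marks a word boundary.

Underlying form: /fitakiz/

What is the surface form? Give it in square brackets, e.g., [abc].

A Velar Fronting: [fitakiz] → [fitatiz]
B Voicing Between Vowels: [fitatiz] → [fidadiz]
C Final Obstruent Devoicing: [fidadiz] → [fidadis]
D Geminate Reduction: no change — [fidadis]

[fidadis]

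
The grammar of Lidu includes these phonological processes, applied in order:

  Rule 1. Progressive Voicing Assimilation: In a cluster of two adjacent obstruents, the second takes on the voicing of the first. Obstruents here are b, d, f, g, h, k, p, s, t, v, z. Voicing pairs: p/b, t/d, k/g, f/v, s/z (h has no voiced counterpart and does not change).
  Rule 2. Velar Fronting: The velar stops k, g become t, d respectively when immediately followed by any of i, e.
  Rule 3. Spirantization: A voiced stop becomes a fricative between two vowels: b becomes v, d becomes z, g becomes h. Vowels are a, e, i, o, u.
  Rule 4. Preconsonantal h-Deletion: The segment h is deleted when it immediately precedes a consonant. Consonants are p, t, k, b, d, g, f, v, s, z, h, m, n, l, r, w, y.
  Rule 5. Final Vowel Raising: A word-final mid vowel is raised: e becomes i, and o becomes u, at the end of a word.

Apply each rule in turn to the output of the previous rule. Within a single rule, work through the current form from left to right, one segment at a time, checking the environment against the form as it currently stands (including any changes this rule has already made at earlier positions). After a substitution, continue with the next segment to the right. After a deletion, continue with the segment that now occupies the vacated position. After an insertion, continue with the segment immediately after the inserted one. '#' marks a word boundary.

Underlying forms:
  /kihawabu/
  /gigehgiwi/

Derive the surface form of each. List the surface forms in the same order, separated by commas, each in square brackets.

[tihawavu], [dizetiwi]

/kihawabu/:
  Rule 1 Progressive Voicing Assimilation: no change — [kihawabu]
  Rule 2 Velar Fronting: [kihawabu] → [tihawabu]
  Rule 3 Spirantization: [tihawabu] → [tihawavu]
  Rule 4 Preconsonantal h-Deletion: no change — [tihawavu]
  Rule 5 Final Vowel Raising: no change — [tihawavu]
/gigehgiwi/:
  Rule 1 Progressive Voicing Assimilation: [gigehgiwi] → [gigehkiwi]
  Rule 2 Velar Fronting: [gigehkiwi] → [didehtiwi]
  Rule 3 Spirantization: [didehtiwi] → [dizehtiwi]
  Rule 4 Preconsonantal h-Deletion: [dizehtiwi] → [dizetiwi]
  Rule 5 Final Vowel Raising: no change — [dizetiwi]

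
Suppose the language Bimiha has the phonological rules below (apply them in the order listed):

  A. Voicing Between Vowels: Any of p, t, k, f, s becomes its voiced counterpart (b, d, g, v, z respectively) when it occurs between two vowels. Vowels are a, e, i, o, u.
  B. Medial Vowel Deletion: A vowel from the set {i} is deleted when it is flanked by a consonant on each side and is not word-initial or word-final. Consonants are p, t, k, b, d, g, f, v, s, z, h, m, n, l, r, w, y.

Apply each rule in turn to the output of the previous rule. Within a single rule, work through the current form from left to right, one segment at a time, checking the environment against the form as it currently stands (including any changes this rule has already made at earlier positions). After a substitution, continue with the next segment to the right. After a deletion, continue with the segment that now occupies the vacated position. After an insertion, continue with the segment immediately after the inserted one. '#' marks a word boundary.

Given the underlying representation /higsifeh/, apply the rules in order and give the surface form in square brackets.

[hgsveh]

A Voicing Between Vowels: [higsifeh] → [higsiveh]
B Medial Vowel Deletion: [higsiveh] → [hgsveh]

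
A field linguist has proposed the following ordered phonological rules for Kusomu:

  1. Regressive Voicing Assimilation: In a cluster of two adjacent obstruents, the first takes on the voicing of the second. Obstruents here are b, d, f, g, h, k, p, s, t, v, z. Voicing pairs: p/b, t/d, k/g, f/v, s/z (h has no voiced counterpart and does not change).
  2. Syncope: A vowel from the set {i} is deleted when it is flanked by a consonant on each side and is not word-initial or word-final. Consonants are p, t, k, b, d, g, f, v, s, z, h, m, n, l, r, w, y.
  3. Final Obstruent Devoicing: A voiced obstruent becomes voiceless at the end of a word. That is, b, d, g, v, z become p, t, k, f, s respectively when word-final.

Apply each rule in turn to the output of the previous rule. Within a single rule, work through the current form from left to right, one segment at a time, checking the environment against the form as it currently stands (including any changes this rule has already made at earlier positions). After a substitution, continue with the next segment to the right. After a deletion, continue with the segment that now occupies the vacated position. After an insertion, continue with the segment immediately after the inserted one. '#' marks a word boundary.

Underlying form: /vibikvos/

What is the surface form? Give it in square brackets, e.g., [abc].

[vbgvos]

1 Regressive Voicing Assimilation: [vibikvos] → [vibigvos]
2 Syncope: [vibigvos] → [vbgvos]
3 Final Obstruent Devoicing: no change — [vbgvos]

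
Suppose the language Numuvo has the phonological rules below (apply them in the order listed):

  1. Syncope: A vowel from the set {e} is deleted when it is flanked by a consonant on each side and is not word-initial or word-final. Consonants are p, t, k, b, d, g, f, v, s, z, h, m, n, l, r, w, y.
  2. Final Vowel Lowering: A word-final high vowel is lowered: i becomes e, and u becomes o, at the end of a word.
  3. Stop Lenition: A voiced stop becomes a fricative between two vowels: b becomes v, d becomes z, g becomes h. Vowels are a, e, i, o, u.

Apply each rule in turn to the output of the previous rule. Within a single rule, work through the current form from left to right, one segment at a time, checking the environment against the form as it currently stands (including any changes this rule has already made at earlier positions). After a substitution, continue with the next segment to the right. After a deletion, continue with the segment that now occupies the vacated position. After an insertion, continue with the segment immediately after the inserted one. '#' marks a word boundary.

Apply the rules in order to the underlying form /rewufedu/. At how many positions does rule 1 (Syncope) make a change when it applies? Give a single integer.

1 Syncope: [rewufedu] → [rwufdu]
2 Final Vowel Lowering: [rwufdu] → [rwufdo]
3 Stop Lenition: no change — [rwufdo]
Rule 1 changed 2 position(s).

2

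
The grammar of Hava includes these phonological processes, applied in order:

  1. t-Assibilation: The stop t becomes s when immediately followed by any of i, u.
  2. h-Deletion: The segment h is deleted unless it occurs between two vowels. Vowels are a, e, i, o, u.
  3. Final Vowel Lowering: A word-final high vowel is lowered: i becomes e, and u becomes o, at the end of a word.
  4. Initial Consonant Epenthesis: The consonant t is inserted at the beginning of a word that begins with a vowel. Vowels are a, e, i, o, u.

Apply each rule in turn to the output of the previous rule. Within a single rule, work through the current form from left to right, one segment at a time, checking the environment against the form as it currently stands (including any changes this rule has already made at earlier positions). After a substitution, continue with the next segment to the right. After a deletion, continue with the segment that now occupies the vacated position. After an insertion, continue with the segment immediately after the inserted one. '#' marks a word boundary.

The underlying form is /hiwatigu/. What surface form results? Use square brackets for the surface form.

[tiwasigo]

1 t-Assibilation: [hiwatigu] → [hiwasigu]
2 h-Deletion: [hiwasigu] → [iwasigu]
3 Final Vowel Lowering: [iwasigu] → [iwasigo]
4 Initial Consonant Epenthesis: [iwasigo] → [tiwasigo]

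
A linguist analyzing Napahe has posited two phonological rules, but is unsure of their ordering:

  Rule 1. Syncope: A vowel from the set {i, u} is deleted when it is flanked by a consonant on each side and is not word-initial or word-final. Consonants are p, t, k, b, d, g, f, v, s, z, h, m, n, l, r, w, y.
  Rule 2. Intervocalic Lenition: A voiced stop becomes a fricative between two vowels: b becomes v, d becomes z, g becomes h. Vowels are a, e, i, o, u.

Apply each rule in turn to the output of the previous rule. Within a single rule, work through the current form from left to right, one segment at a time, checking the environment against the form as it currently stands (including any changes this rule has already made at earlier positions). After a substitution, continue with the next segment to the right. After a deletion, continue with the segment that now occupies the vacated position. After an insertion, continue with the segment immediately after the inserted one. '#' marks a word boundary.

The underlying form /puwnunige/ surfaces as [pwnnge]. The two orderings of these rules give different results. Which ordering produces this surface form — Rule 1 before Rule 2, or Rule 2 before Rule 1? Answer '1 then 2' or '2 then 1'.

1 then 2

Order 1 then 2:
  1 Syncope: [puwnunige] → [pwnnge]
  2 Intervocalic Lenition: no change — [pwnnge]
  result: [pwnnge]
Order 2 then 1:
  2 Intervocalic Lenition: [puwnunige] → [puwnunihe]
  1 Syncope: [puwnunihe] → [pwnnhe]
  result: [pwnnhe]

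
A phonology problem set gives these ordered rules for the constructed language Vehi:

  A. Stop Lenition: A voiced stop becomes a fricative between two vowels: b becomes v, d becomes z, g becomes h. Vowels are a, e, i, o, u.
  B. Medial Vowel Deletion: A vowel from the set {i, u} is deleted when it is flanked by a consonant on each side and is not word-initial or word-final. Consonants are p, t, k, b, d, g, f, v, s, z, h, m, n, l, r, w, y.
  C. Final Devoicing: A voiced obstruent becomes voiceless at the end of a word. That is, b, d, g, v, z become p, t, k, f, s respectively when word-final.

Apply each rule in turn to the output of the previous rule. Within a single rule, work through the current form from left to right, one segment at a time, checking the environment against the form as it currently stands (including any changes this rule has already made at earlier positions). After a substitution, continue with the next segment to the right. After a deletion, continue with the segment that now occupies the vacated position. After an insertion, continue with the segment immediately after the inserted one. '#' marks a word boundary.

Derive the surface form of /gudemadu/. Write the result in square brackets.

A Stop Lenition: [gudemadu] → [guzemazu]
B Medial Vowel Deletion: [guzemazu] → [gzemazu]
C Final Devoicing: no change — [gzemazu]

[gzemazu]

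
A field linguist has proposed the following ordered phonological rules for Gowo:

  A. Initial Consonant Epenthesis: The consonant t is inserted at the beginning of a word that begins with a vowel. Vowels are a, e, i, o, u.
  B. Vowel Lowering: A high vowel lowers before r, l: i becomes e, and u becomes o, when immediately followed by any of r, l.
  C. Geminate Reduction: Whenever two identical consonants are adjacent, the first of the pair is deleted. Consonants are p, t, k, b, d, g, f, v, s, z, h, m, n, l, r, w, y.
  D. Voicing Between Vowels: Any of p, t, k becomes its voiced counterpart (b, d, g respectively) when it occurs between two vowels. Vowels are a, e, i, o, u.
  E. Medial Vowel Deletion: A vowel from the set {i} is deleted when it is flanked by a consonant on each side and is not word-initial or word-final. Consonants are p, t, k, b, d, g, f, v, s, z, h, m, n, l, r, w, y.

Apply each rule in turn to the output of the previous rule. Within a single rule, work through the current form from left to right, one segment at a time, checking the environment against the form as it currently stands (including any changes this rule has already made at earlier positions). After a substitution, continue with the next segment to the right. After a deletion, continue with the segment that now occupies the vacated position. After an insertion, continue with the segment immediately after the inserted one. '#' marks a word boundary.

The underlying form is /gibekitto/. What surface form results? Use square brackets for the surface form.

A Initial Consonant Epenthesis: no change — [gibekitto]
B Vowel Lowering: no change — [gibekitto]
C Geminate Reduction: [gibekitto] → [gibekito]
D Voicing Between Vowels: [gibekito] → [gibegido]
E Medial Vowel Deletion: [gibegido] → [gbegdo]

[gbegdo]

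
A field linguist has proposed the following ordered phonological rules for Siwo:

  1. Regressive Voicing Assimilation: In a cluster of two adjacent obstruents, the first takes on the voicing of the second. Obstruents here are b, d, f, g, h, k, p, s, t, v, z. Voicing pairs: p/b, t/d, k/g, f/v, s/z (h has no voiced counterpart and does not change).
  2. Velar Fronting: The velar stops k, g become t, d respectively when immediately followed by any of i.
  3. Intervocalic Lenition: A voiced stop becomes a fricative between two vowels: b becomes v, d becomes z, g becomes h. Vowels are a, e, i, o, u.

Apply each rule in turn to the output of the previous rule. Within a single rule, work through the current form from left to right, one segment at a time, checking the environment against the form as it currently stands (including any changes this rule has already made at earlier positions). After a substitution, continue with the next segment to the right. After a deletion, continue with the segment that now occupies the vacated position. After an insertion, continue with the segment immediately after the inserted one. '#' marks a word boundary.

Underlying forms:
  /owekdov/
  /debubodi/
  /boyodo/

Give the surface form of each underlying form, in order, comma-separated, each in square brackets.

[owegdov], [devuvozi], [boyozo]

/owekdov/:
  1 Regressive Voicing Assimilation: [owekdov] → [owegdov]
  2 Velar Fronting: no change — [owegdov]
  3 Intervocalic Lenition: no change — [owegdov]
/debubodi/:
  1 Regressive Voicing Assimilation: no change — [debubodi]
  2 Velar Fronting: no change — [debubodi]
  3 Intervocalic Lenition: [debubodi] → [devuvozi]
/boyodo/:
  1 Regressive Voicing Assimilation: no change — [boyodo]
  2 Velar Fronting: no change — [boyodo]
  3 Intervocalic Lenition: [boyodo] → [boyozo]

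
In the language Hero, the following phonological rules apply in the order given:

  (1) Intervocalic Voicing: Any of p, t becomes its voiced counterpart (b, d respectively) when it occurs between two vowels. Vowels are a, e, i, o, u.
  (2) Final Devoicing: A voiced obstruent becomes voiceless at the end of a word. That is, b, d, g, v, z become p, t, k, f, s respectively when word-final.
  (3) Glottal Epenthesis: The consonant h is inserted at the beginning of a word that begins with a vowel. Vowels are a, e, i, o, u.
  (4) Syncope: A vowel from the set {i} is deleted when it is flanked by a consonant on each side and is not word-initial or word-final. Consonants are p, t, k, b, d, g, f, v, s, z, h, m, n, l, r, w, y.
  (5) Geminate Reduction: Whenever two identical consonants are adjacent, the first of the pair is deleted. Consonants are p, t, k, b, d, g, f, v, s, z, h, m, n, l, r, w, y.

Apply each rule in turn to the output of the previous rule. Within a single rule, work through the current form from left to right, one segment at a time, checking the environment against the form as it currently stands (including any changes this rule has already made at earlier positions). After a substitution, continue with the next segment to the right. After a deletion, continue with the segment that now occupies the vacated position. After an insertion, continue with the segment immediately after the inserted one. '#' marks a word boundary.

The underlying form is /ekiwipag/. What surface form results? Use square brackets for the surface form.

[hekwbak]

(1) Intervocalic Voicing: [ekiwipag] → [ekiwibag]
(2) Final Devoicing: [ekiwibag] → [ekiwibak]
(3) Glottal Epenthesis: [ekiwibak] → [hekiwibak]
(4) Syncope: [hekiwibak] → [hekwbak]
(5) Geminate Reduction: no change — [hekwbak]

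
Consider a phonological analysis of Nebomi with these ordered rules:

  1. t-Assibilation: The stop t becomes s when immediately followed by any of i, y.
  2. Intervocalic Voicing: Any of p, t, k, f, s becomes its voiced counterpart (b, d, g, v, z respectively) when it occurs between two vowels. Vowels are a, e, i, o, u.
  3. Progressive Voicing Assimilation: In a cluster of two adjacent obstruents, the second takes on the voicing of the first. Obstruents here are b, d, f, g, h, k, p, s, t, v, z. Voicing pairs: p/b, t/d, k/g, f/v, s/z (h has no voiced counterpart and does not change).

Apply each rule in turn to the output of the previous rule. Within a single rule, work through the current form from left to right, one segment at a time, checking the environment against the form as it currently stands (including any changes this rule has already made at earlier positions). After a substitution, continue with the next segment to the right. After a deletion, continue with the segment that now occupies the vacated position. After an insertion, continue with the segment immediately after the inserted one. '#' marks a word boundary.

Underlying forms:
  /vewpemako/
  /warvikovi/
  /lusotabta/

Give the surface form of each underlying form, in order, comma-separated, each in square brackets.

[vewpemago], [warvigovi], [luzodabda]

/vewpemako/:
  1 t-Assibilation: no change — [vewpemako]
  2 Intervocalic Voicing: [vewpemako] → [vewpemago]
  3 Progressive Voicing Assimilation: no change — [vewpemago]
/warvikovi/:
  1 t-Assibilation: no change — [warvikovi]
  2 Intervocalic Voicing: [warvikovi] → [warvigovi]
  3 Progressive Voicing Assimilation: no change — [warvigovi]
/lusotabta/:
  1 t-Assibilation: no change — [lusotabta]
  2 Intervocalic Voicing: [lusotabta] → [luzodabta]
  3 Progressive Voicing Assimilation: [luzodabta] → [luzodabda]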